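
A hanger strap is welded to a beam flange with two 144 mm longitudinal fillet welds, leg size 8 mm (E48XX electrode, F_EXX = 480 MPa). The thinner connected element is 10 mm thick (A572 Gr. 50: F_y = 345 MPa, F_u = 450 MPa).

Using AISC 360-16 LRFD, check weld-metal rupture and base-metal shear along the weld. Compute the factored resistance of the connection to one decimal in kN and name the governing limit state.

351.8 kN (weld metal governs)

Weld metal: throat = 0.707×8 = 5.656 mm, L = 2×144 = 288 mm. φR_n = 0.75 × 0.6 × 480 × 5.656 × 288 = 351.8 kN.
Base metal shear (10 mm plate): yield φR_n = 1.0×0.6×345×10×288 = 596.2 kN; rupture φR_n = 0.75×0.6×450×10×288 = 583.2 kN; take 583.2 kN (rupture).
Governing: min(351.8, 583.2) = 351.8 kN → weld metal.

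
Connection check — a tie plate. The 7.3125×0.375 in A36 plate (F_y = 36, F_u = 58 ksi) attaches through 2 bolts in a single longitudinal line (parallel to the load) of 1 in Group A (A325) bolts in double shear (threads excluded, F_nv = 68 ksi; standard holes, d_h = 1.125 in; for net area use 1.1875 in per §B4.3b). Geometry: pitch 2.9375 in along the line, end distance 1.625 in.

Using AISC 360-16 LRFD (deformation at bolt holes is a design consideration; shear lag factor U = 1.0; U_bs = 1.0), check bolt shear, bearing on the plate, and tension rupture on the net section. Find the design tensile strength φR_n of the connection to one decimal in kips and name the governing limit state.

Bolt shear: A_b = π(1)²/4 = 0.7854 in². φR_n = 0.75 × 68 × 0.7854 × 2 × 2 = 160.2 kips.
Bearing (0.375 in plate, F_u = 58 ksi): end bolts L_c = 1.625 − 1.125/2 = 1.0625, R_n = min(1.2×1.0625×0.375×58, 2.4×1×0.375×58) = 27.731 kips/bolt; interior L_c = 2.9375 − 1.125 = 1.8125, R_n = 47.306 kips/bolt. φR_n = 0.75 × (1×27.731 + 1×47.306) = 56.3 kips.
Tension rupture (net): A_n = (7.3125 − 1×1.1875)×0.375 = 2.2969 in² (U = 1.0, A_e = A_n). φR_n = 0.75 × 58 × 2.2969 = 99.9 kips.
Governing: min(160.2, 56.3, 99.9) = 56.3 kips → bearing.

56.3 kips (bearing governs)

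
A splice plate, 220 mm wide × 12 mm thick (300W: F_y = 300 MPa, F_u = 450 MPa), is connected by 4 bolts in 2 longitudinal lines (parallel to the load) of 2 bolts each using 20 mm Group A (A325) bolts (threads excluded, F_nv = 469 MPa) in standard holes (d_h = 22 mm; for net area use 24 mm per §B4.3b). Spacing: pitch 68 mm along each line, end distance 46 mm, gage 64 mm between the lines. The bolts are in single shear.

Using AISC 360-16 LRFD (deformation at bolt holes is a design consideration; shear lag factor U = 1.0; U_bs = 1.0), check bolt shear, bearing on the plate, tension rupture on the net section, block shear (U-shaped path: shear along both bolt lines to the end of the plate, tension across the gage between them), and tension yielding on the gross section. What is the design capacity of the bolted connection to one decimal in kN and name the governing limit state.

442.0 kN (bolt shear governs)

Bolt shear: A_b = π(20)²/4 = 314.16 mm². φR_n = 0.75 × 469 × 314.16 × 4 × 1 = 442.0 kN.
Bearing (12 mm plate, F_u = 450 MPa): end bolts L_c = 46 − 22/2 = 35, R_n = min(1.2×35×12×450, 2.4×20×12×450) = 226.8 kN/bolt; interior L_c = 68 − 22 = 46, R_n = 259.2 kN/bolt. φR_n = 0.75 × (2×226.8 + 2×259.2) = 729.0 kN.
Tension rupture (net): A_n = (220 − 2×24)×12 = 2064 mm² (U = 1.0, A_e = A_n). φR_n = 0.75 × 450 × 2064 = 696.6 kN.
Block shear: shear path 2×[46+1×68] = 2×114 mm, A_gv = 2736, A_nv = 2×(114 − 1.5×24)×12 = 1872 mm²; tension across gage: (64 − 1×24)×12 = 480 mm². R_n = min(0.6×450×1872, 0.6×300×2736) + 1.0×450×480 = min(505.44, 492.48) + 216 = 708.48 kN. φR_n = 0.75 × 708.48 = 531.4 kN.
Tension yield (gross): A_g = 220×12 = 2640 mm². φR_n = 0.90 × 300 × 2640 = 712.8 kN.
Governing: min(442.0, 729.0, 696.6, 531.4, 712.8) = 442.0 kN → bolt shear.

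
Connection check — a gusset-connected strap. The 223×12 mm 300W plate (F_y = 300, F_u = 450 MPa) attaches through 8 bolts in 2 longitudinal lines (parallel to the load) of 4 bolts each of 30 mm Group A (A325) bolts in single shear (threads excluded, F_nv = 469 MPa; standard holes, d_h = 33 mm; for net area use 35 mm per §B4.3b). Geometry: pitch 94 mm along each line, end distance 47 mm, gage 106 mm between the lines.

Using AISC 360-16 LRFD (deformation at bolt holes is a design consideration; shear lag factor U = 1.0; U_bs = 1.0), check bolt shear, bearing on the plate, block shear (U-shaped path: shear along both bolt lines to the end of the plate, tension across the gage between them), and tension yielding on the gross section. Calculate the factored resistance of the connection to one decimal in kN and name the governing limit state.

Bolt shear: A_b = π(30)²/4 = 706.86 mm². φR_n = 0.75 × 469 × 706.86 × 8 × 1 = 1989.1 kN.
Bearing (12 mm plate, F_u = 450 MPa): end bolts L_c = 47 − 33/2 = 30.5, R_n = min(1.2×30.5×12×450, 2.4×30×12×450) = 197.64 kN/bolt; interior L_c = 94 − 33 = 61, R_n = 388.8 kN/bolt. φR_n = 0.75 × (2×197.64 + 6×388.8) = 2046.1 kN.
Block shear: shear path 2×[47+3×94] = 2×329 mm, A_gv = 7896, A_nv = 2×(329 − 3.5×35)×12 = 4956 mm²; tension across gage: (106 − 1×35)×12 = 852 mm². R_n = min(0.6×450×4956, 0.6×300×7896) + 1.0×450×852 = min(1338.1, 1421.3) + 383.4 = 1721.5 kN. φR_n = 0.75 × 1721.5 = 1291.1 kN.
Tension yield (gross): A_g = 223×12 = 2676 mm². φR_n = 0.90 × 300 × 2676 = 722.5 kN.
Governing: min(1989.1, 2046.1, 1291.1, 722.5) = 722.5 kN → gross-section yield.

722.5 kN (gross-section yield governs)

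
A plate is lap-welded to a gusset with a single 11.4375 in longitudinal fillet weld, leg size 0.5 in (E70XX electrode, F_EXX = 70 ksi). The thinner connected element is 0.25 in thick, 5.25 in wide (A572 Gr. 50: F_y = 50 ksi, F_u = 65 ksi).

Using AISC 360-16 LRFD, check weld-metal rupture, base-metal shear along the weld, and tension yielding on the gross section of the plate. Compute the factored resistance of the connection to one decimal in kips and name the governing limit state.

59.1 kips (gross-section yield governs)

Weld metal: throat = 0.707×0.5 = 0.3535 in, L = 11.4375 in. φR_n = 0.75 × 0.6 × 70 × 0.3535 × 11.4375 = 127.4 kips.
Base metal shear (0.25 in plate): yield φR_n = 1.0×0.6×50×0.25×11.4375 = 85.8 kips; rupture φR_n = 0.75×0.6×65×0.25×11.4375 = 83.6 kips; take 83.6 kips (rupture).
Tension yield (gross): A_g = 5.25×0.25 = 1.3125 in². φR_n = 0.90 × 50 × 1.3125 = 59.1 kips.
Governing: min(127.4, 83.6, 59.1) = 59.1 kips → gross-section yield.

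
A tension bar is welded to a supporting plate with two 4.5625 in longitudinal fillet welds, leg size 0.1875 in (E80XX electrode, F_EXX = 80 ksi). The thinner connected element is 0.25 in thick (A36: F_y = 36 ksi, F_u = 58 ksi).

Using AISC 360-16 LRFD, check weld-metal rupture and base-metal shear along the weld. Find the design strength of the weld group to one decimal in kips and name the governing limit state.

43.5 kips (weld metal governs)

Weld metal: throat = 0.707×0.1875 = 0.13256 in, L = 2×4.5625 = 9.125 in. φR_n = 0.75 × 0.6 × 80 × 0.13256 × 9.125 = 43.5 kips.
Base metal shear (0.25 in plate): yield φR_n = 1.0×0.6×36×0.25×9.125 = 49.3 kips; rupture φR_n = 0.75×0.6×58×0.25×9.125 = 59.5 kips; take 49.3 kips (yield).
Governing: min(43.5, 49.3) = 43.5 kips → weld metal.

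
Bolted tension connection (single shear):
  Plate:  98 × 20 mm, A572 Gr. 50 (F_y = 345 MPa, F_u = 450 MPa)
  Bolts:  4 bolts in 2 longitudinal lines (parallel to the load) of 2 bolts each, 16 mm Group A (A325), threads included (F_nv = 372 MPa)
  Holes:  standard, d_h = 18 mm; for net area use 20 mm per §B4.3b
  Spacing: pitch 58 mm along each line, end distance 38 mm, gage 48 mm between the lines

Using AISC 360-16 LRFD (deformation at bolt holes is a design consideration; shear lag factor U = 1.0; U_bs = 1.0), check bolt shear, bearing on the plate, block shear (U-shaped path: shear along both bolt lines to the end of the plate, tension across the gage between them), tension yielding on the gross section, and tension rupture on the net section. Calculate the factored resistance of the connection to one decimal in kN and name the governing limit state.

224.4 kN (bolt shear governs)

Bolt shear: A_b = π(16)²/4 = 201.06 mm². φR_n = 0.75 × 372 × 201.06 × 4 × 1 = 224.4 kN.
Bearing (20 mm plate, F_u = 450 MPa): end bolts L_c = 38 − 18/2 = 29, R_n = min(1.2×29×20×450, 2.4×16×20×450) = 313.2 kN/bolt; interior L_c = 58 − 18 = 40, R_n = 345.6 kN/bolt. φR_n = 0.75 × (2×313.2 + 2×345.6) = 988.2 kN.
Block shear: shear path 2×[38+1×58] = 2×96 mm, A_gv = 3840, A_nv = 2×(96 − 1.5×20)×20 = 2640 mm²; tension across gage: (48 − 1×20)×20 = 560 mm². R_n = min(0.6×450×2640, 0.6×345×3840) + 1.0×450×560 = min(712.8, 794.88) + 252 = 964.8 kN. φR_n = 0.75 × 964.8 = 723.6 kN.
Tension yield (gross): A_g = 98×20 = 1960 mm². φR_n = 0.90 × 345 × 1960 = 608.6 kN.
Tension rupture (net): A_n = (98 − 2×20)×20 = 1160 mm² (U = 1.0, A_e = A_n). φR_n = 0.75 × 450 × 1160 = 391.5 kN.
Governing: min(224.4, 988.2, 723.6, 608.6, 391.5) = 224.4 kN → bolt shear.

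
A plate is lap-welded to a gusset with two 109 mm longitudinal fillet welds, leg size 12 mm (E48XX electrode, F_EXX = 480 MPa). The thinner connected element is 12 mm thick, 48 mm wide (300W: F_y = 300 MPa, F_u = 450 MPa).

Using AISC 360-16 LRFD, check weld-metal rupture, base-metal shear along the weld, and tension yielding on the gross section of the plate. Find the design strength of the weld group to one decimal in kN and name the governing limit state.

Weld metal: throat = 0.707×12 = 8.484 mm, L = 2×109 = 218 mm. φR_n = 0.75 × 0.6 × 480 × 8.484 × 218 = 399.5 kN.
Base metal shear (12 mm plate): yield φR_n = 1.0×0.6×300×12×218 = 470.9 kN; rupture φR_n = 0.75×0.6×450×12×218 = 529.7 kN; take 470.9 kN (yield).
Tension yield (gross): A_g = 48×12 = 576 mm². φR_n = 0.90 × 300 × 576 = 155.5 kN.
Governing: min(399.5, 470.9, 155.5) = 155.5 kN → gross-section yield.

155.5 kN (gross-section yield governs)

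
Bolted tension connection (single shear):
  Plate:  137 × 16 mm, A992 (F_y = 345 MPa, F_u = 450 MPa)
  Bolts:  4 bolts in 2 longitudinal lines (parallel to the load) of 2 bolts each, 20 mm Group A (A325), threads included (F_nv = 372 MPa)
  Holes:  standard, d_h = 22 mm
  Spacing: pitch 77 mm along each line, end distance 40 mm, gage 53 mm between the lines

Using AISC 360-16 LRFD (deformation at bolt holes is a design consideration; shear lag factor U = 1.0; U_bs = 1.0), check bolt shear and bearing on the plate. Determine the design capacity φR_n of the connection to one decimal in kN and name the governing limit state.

350.6 kN (bolt shear governs)

Bolt shear: A_b = π(20)²/4 = 314.16 mm². φR_n = 0.75 × 372 × 314.16 × 4 × 1 = 350.6 kN.
Bearing (16 mm plate, F_u = 450 MPa): end bolts L_c = 40 − 22/2 = 29, R_n = min(1.2×29×16×450, 2.4×20×16×450) = 250.56 kN/bolt; interior L_c = 77 − 22 = 55, R_n = 345.6 kN/bolt. φR_n = 0.75 × (2×250.56 + 2×345.6) = 894.2 kN.
Governing: min(350.6, 894.2) = 350.6 kN → bolt shear.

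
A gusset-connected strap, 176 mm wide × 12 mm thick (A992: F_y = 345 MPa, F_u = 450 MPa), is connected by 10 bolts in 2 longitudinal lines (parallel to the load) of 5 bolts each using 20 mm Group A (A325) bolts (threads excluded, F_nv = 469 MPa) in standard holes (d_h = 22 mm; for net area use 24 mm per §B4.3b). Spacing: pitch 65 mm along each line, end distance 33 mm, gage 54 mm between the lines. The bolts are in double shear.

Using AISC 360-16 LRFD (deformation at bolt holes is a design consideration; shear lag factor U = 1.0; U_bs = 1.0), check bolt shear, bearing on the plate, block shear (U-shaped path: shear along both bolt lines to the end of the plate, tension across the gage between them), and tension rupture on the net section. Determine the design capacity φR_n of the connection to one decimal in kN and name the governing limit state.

Bolt shear: A_b = π(20)²/4 = 314.16 mm². φR_n = 0.75 × 469 × 314.16 × 10 × 2 = 2210.1 kN.
Bearing (12 mm plate, F_u = 450 MPa): end bolts L_c = 33 − 22/2 = 22, R_n = min(1.2×22×12×450, 2.4×20×12×450) = 142.56 kN/bolt; interior L_c = 65 − 22 = 43, R_n = 259.2 kN/bolt. φR_n = 0.75 × (2×142.56 + 8×259.2) = 1769.0 kN.
Block shear: shear path 2×[33+4×65] = 2×293 mm, A_gv = 7032, A_nv = 2×(293 − 4.5×24)×12 = 4440 mm²; tension across gage: (54 − 1×24)×12 = 360 mm². R_n = min(0.6×450×4440, 0.6×345×7032) + 1.0×450×360 = min(1198.8, 1455.6) + 162 = 1360.8 kN. φR_n = 0.75 × 1360.8 = 1020.6 kN.
Tension rupture (net): A_n = (176 − 2×24)×12 = 1536 mm² (U = 1.0, A_e = A_n). φR_n = 0.75 × 450 × 1536 = 518.4 kN.
Governing: min(2210.1, 1769.0, 1020.6, 518.4) = 518.4 kN → net-section rupture.

518.4 kN (net-section rupture governs)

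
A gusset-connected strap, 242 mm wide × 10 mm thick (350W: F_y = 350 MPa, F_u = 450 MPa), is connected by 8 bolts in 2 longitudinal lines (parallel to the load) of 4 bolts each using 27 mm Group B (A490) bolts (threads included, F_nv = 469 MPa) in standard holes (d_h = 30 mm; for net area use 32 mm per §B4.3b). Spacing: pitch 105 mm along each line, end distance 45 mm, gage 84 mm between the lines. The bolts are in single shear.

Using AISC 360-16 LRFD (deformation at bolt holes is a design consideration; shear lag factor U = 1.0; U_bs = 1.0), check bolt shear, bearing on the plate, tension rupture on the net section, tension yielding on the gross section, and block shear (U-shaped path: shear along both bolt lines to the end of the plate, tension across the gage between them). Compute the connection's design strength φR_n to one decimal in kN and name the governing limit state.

600.8 kN (net-section rupture governs)

Bolt shear: A_b = π(27)²/4 = 572.56 mm². φR_n = 0.75 × 469 × 572.56 × 8 × 1 = 1611.2 kN.
Bearing (10 mm plate, F_u = 450 MPa): end bolts L_c = 45 − 30/2 = 30, R_n = min(1.2×30×10×450, 2.4×27×10×450) = 162 kN/bolt; interior L_c = 105 − 30 = 75, R_n = 291.6 kN/bolt. φR_n = 0.75 × (2×162 + 6×291.6) = 1555.2 kN.
Tension rupture (net): A_n = (242 − 2×32)×10 = 1780 mm² (U = 1.0, A_e = A_n). φR_n = 0.75 × 450 × 1780 = 600.8 kN.
Tension yield (gross): A_g = 242×10 = 2420 mm². φR_n = 0.90 × 350 × 2420 = 762.3 kN.
Block shear: shear path 2×[45+3×105] = 2×360 mm, A_gv = 7200, A_nv = 2×(360 − 3.5×32)×10 = 4960 mm²; tension across gage: (84 − 1×32)×10 = 520 mm². R_n = min(0.6×450×4960, 0.6×350×7200) + 1.0×450×520 = min(1339.2, 1512) + 234 = 1573.2 kN. φR_n = 0.75 × 1573.2 = 1179.9 kN.
Governing: min(1611.2, 1555.2, 600.8, 762.3, 1179.9) = 600.8 kN → net-section rupture.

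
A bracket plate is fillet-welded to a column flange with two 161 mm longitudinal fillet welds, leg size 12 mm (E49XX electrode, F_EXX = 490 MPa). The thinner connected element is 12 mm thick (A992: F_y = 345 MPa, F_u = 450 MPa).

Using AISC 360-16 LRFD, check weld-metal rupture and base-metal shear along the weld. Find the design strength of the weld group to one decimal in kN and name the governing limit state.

602.4 kN (weld metal governs)

Weld metal: throat = 0.707×12 = 8.484 mm, L = 2×161 = 322 mm. φR_n = 0.75 × 0.6 × 490 × 8.484 × 322 = 602.4 kN.
Base metal shear (12 mm plate): yield φR_n = 1.0×0.6×345×12×322 = 799.8 kN; rupture φR_n = 0.75×0.6×450×12×322 = 782.5 kN; take 782.5 kN (rupture).
Governing: min(602.4, 782.5) = 602.4 kN → weld metal.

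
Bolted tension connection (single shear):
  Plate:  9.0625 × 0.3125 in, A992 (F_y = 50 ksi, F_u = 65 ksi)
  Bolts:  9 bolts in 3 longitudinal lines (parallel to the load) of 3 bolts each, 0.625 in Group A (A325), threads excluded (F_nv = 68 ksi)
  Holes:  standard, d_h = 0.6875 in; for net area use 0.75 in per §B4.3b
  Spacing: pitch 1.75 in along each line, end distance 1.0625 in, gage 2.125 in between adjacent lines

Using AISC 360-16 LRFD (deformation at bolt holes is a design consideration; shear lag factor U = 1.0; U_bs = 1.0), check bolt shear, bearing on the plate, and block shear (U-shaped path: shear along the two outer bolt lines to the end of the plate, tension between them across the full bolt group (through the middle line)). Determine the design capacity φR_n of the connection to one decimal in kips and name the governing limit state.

91.0 kips (block shear governs)

Bolt shear: A_b = π(0.625)²/4 = 0.3068 in². φR_n = 0.75 × 68 × 0.3068 × 9 × 1 = 140.8 kips.
Bearing (0.3125 in plate, F_u = 65 ksi): end bolts L_c = 1.0625 − 0.6875/2 = 0.71875, R_n = min(1.2×0.71875×0.3125×65, 2.4×0.625×0.3125×65) = 17.52 kips/bolt; interior L_c = 1.75 − 0.6875 = 1.0625, R_n = 25.898 kips/bolt. φR_n = 0.75 × (3×17.52 + 6×25.898) = 156.0 kips.
Block shear: shear path 2×[1.0625+2×1.75] = 2×4.5625 in, A_gv = 2.8516, A_nv = 2×(4.5625 − 2.5×0.75)×0.3125 = 1.6797 in²; tension across gage: (4.25 − 2×0.75)×0.3125 = 0.85938 in². R_n = min(0.6×65×1.6797, 0.6×50×2.8516) + 1.0×65×0.85938 = min(65.508, 85.548) + 55.86 = 121.37 kips. φR_n = 0.75 × 121.37 = 91.0 kips.
Governing: min(140.8, 156.0, 91.0) = 91.0 kips → block shear.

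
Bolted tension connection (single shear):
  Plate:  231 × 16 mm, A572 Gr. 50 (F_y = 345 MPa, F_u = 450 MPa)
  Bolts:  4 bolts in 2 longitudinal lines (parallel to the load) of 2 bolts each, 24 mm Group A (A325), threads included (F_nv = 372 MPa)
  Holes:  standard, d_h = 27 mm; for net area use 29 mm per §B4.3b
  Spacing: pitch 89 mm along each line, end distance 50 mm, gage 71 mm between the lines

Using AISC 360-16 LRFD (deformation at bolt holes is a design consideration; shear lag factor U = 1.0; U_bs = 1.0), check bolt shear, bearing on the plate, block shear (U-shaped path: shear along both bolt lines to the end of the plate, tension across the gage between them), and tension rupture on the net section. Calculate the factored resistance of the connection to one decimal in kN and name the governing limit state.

504.9 kN (bolt shear governs)

Bolt shear: A_b = π(24)²/4 = 452.39 mm². φR_n = 0.75 × 372 × 452.39 × 4 × 1 = 504.9 kN.
Bearing (16 mm plate, F_u = 450 MPa): end bolts L_c = 50 − 27/2 = 36.5, R_n = min(1.2×36.5×16×450, 2.4×24×16×450) = 315.36 kN/bolt; interior L_c = 89 − 27 = 62, R_n = 414.72 kN/bolt. φR_n = 0.75 × (2×315.36 + 2×414.72) = 1095.1 kN.
Block shear: shear path 2×[50+1×89] = 2×139 mm, A_gv = 4448, A_nv = 2×(139 − 1.5×29)×16 = 3056 mm²; tension across gage: (71 − 1×29)×16 = 672 mm². R_n = min(0.6×450×3056, 0.6×345×4448) + 1.0×450×672 = min(825.12, 920.74) + 302.4 = 1127.5 kN. φR_n = 0.75 × 1127.5 = 845.6 kN.
Tension rupture (net): A_n = (231 − 2×29)×16 = 2768 mm² (U = 1.0, A_e = A_n). φR_n = 0.75 × 450 × 2768 = 934.2 kN.
Governing: min(504.9, 1095.1, 845.6, 934.2) = 504.9 kN → bolt shear.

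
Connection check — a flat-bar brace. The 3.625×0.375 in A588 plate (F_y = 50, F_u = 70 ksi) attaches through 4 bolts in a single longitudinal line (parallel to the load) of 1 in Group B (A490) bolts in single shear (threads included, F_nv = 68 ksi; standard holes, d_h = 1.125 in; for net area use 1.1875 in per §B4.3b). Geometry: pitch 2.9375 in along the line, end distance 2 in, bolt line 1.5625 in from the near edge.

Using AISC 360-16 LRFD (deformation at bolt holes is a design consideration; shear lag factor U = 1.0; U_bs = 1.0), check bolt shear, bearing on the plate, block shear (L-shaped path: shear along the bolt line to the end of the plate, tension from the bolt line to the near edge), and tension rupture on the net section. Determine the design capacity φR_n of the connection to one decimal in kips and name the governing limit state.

Bolt shear: A_b = π(1)²/4 = 0.7854 in². φR_n = 0.75 × 68 × 0.7854 × 4 × 1 = 160.2 kips.
Bearing (0.375 in plate, F_u = 70 ksi): end bolts L_c = 2 − 1.125/2 = 1.4375, R_n = min(1.2×1.4375×0.375×70, 2.4×1×0.375×70) = 45.281 kips/bolt; interior L_c = 2.9375 − 1.125 = 1.8125, R_n = 57.094 kips/bolt. φR_n = 0.75 × (1×45.281 + 3×57.094) = 162.4 kips.
Block shear: shear path 1×[2+3×2.9375] = 1×10.8125 in, A_gv = 4.0547, A_nv = 1×(10.8125 − 3.5×1.1875)×0.375 = 2.4961 in²; tension to near edge: (1.5625 − 0.5×1.1875)×0.375 = 0.36328 in². R_n = min(0.6×70×2.4961, 0.6×50×4.0547) + 1.0×70×0.36328 = min(104.84, 121.64) + 25.43 = 130.27 kips. φR_n = 0.75 × 130.27 = 97.7 kips.
Tension rupture (net): A_n = (3.625 − 1×1.1875)×0.375 = 0.91406 in² (U = 1.0, A_e = A_n). φR_n = 0.75 × 70 × 0.91406 = 48.0 kips.
Governing: min(160.2, 162.4, 97.7, 48.0) = 48.0 kips → net-section rupture.

48.0 kips (net-section rupture governs)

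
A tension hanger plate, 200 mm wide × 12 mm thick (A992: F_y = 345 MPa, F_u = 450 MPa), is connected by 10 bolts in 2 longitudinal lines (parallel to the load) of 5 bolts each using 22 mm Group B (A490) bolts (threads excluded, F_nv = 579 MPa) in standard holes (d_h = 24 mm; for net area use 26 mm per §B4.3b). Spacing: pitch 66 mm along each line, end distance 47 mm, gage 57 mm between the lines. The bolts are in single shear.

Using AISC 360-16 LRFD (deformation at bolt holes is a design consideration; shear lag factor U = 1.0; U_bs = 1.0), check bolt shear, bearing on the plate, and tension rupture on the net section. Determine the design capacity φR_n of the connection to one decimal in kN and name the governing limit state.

Bolt shear: A_b = π(22)²/4 = 380.13 mm². φR_n = 0.75 × 579 × 380.13 × 10 × 1 = 1650.7 kN.
Bearing (12 mm plate, F_u = 450 MPa): end bolts L_c = 47 − 24/2 = 35, R_n = min(1.2×35×12×450, 2.4×22×12×450) = 226.8 kN/bolt; interior L_c = 66 − 24 = 42, R_n = 272.16 kN/bolt. φR_n = 0.75 × (2×226.8 + 8×272.16) = 1973.2 kN.
Tension rupture (net): A_n = (200 − 2×26)×12 = 1776 mm² (U = 1.0, A_e = A_n). φR_n = 0.75 × 450 × 1776 = 599.4 kN.
Governing: min(1650.7, 1973.2, 599.4) = 599.4 kN → net-section rupture.

599.4 kN (net-section rupture governs)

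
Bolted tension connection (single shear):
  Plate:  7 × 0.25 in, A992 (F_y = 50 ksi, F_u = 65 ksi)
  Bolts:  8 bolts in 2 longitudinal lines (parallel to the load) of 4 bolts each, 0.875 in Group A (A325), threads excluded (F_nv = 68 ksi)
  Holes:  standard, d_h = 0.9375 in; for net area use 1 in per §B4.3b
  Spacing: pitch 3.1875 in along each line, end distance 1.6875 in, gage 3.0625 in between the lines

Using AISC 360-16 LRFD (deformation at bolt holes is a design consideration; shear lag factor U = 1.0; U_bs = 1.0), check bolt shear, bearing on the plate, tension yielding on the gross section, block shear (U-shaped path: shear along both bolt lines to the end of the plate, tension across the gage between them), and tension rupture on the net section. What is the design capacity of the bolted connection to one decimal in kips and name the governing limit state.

Bolt shear: A_b = π(0.875)²/4 = 0.60132 in². φR_n = 0.75 × 68 × 0.60132 × 8 × 1 = 245.3 kips.
Bearing (0.25 in plate, F_u = 65 ksi): end bolts L_c = 1.6875 − 0.9375/2 = 1.21875, R_n = min(1.2×1.21875×0.25×65, 2.4×0.875×0.25×65) = 23.766 kips/bolt; interior L_c = 3.1875 − 0.9375 = 2.25, R_n = 34.125 kips/bolt. φR_n = 0.75 × (2×23.766 + 6×34.125) = 189.2 kips.
Tension yield (gross): A_g = 7×0.25 = 1.75 in². φR_n = 0.90 × 50 × 1.75 = 78.8 kips.
Block shear: shear path 2×[1.6875+3×3.1875] = 2×11.25 in, A_gv = 5.625, A_nv = 2×(11.25 − 3.5×1)×0.25 = 3.875 in²; tension across gage: (3.0625 − 1×1)×0.25 = 0.51563 in². R_n = min(0.6×65×3.875, 0.6×50×5.625) + 1.0×65×0.51563 = min(151.13, 168.75) + 33.516 = 184.65 kips. φR_n = 0.75 × 184.65 = 138.5 kips.
Tension rupture (net): A_n = (7 − 2×1)×0.25 = 1.25 in² (U = 1.0, A_e = A_n). φR_n = 0.75 × 65 × 1.25 = 60.9 kips.
Governing: min(245.3, 189.2, 78.8, 138.5, 60.9) = 60.9 kips → net-section rupture.

60.9 kips (net-section rupture governs)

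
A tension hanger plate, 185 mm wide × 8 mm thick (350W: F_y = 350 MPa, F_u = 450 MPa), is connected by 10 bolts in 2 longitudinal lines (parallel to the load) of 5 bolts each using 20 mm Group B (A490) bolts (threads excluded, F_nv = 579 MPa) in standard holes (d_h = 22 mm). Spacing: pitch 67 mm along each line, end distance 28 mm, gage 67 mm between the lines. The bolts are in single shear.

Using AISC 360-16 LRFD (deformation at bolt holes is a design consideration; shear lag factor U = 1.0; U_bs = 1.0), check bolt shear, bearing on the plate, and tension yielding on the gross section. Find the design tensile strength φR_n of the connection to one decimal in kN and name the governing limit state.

466.2 kN (gross-section yield governs)

Bolt shear: A_b = π(20)²/4 = 314.16 mm². φR_n = 0.75 × 579 × 314.16 × 10 × 1 = 1364.2 kN.
Bearing (8 mm plate, F_u = 450 MPa): end bolts L_c = 28 − 22/2 = 17, R_n = min(1.2×17×8×450, 2.4×20×8×450) = 73.44 kN/bolt; interior L_c = 67 − 22 = 45, R_n = 172.8 kN/bolt. φR_n = 0.75 × (2×73.44 + 8×172.8) = 1147.0 kN.
Tension yield (gross): A_g = 185×8 = 1480 mm². φR_n = 0.90 × 350 × 1480 = 466.2 kN.
Governing: min(1364.2, 1147.0, 466.2) = 466.2 kN → gross-section yield.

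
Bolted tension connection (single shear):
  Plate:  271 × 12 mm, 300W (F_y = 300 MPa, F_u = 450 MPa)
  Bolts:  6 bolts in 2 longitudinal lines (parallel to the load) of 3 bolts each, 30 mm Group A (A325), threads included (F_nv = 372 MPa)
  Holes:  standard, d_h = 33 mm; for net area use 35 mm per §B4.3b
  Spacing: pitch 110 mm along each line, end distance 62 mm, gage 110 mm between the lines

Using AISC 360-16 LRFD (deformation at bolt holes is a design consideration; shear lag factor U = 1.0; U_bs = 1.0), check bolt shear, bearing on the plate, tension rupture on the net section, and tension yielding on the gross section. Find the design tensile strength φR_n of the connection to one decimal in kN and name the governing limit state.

814.1 kN (net-section rupture governs)

Bolt shear: A_b = π(30)²/4 = 706.86 mm². φR_n = 0.75 × 372 × 706.86 × 6 × 1 = 1183.3 kN.
Bearing (12 mm plate, F_u = 450 MPa): end bolts L_c = 62 − 33/2 = 45.5, R_n = min(1.2×45.5×12×450, 2.4×30×12×450) = 294.84 kN/bolt; interior L_c = 110 − 33 = 77, R_n = 388.8 kN/bolt. φR_n = 0.75 × (2×294.84 + 4×388.8) = 1608.7 kN.
Tension rupture (net): A_n = (271 − 2×35)×12 = 2412 mm² (U = 1.0, A_e = A_n). φR_n = 0.75 × 450 × 2412 = 814.1 kN.
Tension yield (gross): A_g = 271×12 = 3252 mm². φR_n = 0.90 × 300 × 3252 = 878.0 kN.
Governing: min(1183.3, 1608.7, 814.1, 878.0) = 814.1 kN → net-section rupture.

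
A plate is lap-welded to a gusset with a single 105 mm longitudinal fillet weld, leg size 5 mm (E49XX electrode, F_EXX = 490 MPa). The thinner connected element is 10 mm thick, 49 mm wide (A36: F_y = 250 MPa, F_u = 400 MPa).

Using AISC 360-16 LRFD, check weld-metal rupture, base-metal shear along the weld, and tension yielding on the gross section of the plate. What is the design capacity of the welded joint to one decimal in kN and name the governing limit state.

Weld metal: throat = 0.707×5 = 3.535 mm, L = 105 mm. φR_n = 0.75 × 0.6 × 490 × 3.535 × 105 = 81.8 kN.
Base metal shear (10 mm plate): yield φR_n = 1.0×0.6×250×10×105 = 157.5 kN; rupture φR_n = 0.75×0.6×400×10×105 = 189.0 kN; take 157.5 kN (yield).
Tension yield (gross): A_g = 49×10 = 490 mm². φR_n = 0.90 × 250 × 490 = 110.3 kN.
Governing: min(81.8, 157.5, 110.3) = 81.8 kN → weld metal.

81.8 kN (weld metal governs)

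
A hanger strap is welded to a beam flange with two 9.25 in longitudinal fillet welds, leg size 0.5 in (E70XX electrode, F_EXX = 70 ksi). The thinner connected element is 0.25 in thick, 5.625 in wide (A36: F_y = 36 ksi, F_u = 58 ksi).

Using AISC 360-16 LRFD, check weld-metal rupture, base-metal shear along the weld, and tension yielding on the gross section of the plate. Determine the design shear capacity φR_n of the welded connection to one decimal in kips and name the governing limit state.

Weld metal: throat = 0.707×0.5 = 0.3535 in, L = 2×9.25 = 18.5 in. φR_n = 0.75 × 0.6 × 70 × 0.3535 × 18.5 = 206.0 kips.
Base metal shear (0.25 in plate): yield φR_n = 1.0×0.6×36×0.25×18.5 = 99.9 kips; rupture φR_n = 0.75×0.6×58×0.25×18.5 = 120.7 kips; take 99.9 kips (yield).
Tension yield (gross): A_g = 5.625×0.25 = 1.4063 in². φR_n = 0.90 × 36 × 1.4063 = 45.6 kips.
Governing: min(206.0, 99.9, 45.6) = 45.6 kips → gross-section yield.

45.6 kips (gross-section yield governs)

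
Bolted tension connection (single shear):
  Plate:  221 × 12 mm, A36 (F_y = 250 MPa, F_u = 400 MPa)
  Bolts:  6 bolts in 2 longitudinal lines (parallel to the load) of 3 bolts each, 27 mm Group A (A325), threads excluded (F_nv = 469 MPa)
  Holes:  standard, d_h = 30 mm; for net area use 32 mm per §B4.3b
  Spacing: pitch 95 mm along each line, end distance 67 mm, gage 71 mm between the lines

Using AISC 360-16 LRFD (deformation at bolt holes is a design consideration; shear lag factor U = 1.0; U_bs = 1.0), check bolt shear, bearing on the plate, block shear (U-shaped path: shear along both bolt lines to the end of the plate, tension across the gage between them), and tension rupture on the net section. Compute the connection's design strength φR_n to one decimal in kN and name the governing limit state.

Bolt shear: A_b = π(27)²/4 = 572.56 mm². φR_n = 0.75 × 469 × 572.56 × 6 × 1 = 1208.4 kN.
Bearing (12 mm plate, F_u = 400 MPa): end bolts L_c = 67 − 30/2 = 52, R_n = min(1.2×52×12×400, 2.4×27×12×400) = 299.52 kN/bolt; interior L_c = 95 − 30 = 65, R_n = 311.04 kN/bolt. φR_n = 0.75 × (2×299.52 + 4×311.04) = 1382.4 kN.
Block shear: shear path 2×[67+2×95] = 2×257 mm, A_gv = 6168, A_nv = 2×(257 − 2.5×32)×12 = 4248 mm²; tension across gage: (71 − 1×32)×12 = 468 mm². R_n = min(0.6×400×4248, 0.6×250×6168) + 1.0×400×468 = min(1019.5, 925.2) + 187.2 = 1112.4 kN. φR_n = 0.75 × 1112.4 = 834.3 kN.
Tension rupture (net): A_n = (221 − 2×32)×12 = 1884 mm² (U = 1.0, A_e = A_n). φR_n = 0.75 × 400 × 1884 = 565.2 kN.
Governing: min(1208.4, 1382.4, 834.3, 565.2) = 565.2 kN → net-section rupture.

565.2 kN (net-section rupture governs)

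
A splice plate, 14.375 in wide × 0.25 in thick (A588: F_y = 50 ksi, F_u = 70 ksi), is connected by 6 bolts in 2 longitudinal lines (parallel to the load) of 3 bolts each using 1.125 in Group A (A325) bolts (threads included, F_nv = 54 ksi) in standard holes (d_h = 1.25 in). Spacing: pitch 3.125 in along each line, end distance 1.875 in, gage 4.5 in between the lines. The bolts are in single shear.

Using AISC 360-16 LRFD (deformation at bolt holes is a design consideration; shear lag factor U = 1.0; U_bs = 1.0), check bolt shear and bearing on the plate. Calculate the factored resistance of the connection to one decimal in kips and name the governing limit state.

157.5 kips (bearing governs)

Bolt shear: A_b = π(1.125)²/4 = 0.99402 in². φR_n = 0.75 × 54 × 0.99402 × 6 × 1 = 241.5 kips.
Bearing (0.25 in plate, F_u = 70 ksi): end bolts L_c = 1.875 − 1.25/2 = 1.25, R_n = min(1.2×1.25×0.25×70, 2.4×1.125×0.25×70) = 26.25 kips/bolt; interior L_c = 3.125 − 1.25 = 1.875, R_n = 39.375 kips/bolt. φR_n = 0.75 × (2×26.25 + 4×39.375) = 157.5 kips.
Governing: min(241.5, 157.5) = 157.5 kips → bearing.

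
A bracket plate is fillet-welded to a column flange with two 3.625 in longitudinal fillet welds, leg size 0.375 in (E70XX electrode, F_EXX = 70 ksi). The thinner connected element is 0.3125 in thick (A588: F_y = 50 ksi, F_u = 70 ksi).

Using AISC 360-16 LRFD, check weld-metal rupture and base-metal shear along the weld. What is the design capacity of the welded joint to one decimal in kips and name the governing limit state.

Weld metal: throat = 0.707×0.375 = 0.26513 in, L = 2×3.625 = 7.25 in. φR_n = 0.75 × 0.6 × 70 × 0.26513 × 7.25 = 60.5 kips.
Base metal shear (0.3125 in plate): yield φR_n = 1.0×0.6×50×0.3125×7.25 = 68.0 kips; rupture φR_n = 0.75×0.6×70×0.3125×7.25 = 71.4 kips; take 68.0 kips (yield).
Governing: min(60.5, 68.0) = 60.5 kips → weld metal.

60.5 kips (weld metal governs)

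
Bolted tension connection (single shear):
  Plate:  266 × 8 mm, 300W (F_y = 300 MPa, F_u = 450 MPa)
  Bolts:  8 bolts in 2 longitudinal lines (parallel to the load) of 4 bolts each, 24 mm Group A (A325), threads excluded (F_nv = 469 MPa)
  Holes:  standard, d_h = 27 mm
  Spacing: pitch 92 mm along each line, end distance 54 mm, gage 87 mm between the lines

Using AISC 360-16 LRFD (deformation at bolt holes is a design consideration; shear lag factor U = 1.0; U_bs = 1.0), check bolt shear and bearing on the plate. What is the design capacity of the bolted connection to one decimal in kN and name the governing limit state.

1195.6 kN (bearing governs)

Bolt shear: A_b = π(24)²/4 = 452.39 mm². φR_n = 0.75 × 469 × 452.39 × 8 × 1 = 1273.0 kN.
Bearing (8 mm plate, F_u = 450 MPa): end bolts L_c = 54 − 27/2 = 40.5, R_n = min(1.2×40.5×8×450, 2.4×24×8×450) = 174.96 kN/bolt; interior L_c = 92 − 27 = 65, R_n = 207.36 kN/bolt. φR_n = 0.75 × (2×174.96 + 6×207.36) = 1195.6 kN.
Governing: min(1273.0, 1195.6) = 1195.6 kN → bearing.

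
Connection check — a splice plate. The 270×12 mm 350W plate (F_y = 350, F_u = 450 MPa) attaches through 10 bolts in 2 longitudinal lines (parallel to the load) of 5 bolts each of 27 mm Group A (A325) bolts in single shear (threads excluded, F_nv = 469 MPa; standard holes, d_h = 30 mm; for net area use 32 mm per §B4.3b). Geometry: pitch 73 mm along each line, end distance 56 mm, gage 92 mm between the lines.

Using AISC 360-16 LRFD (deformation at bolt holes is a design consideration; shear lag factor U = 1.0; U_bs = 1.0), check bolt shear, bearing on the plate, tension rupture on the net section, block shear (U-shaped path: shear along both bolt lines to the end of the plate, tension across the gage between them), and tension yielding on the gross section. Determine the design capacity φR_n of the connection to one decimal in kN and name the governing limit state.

834.3 kN (net-section rupture governs)

Bolt shear: A_b = π(27)²/4 = 572.56 mm². φR_n = 0.75 × 469 × 572.56 × 10 × 1 = 2014.0 kN.
Bearing (12 mm plate, F_u = 450 MPa): end bolts L_c = 56 − 30/2 = 41, R_n = min(1.2×41×12×450, 2.4×27×12×450) = 265.68 kN/bolt; interior L_c = 73 − 30 = 43, R_n = 278.64 kN/bolt. φR_n = 0.75 × (2×265.68 + 8×278.64) = 2070.4 kN.
Tension rupture (net): A_n = (270 − 2×32)×12 = 2472 mm² (U = 1.0, A_e = A_n). φR_n = 0.75 × 450 × 2472 = 834.3 kN.
Block shear: shear path 2×[56+4×73] = 2×348 mm, A_gv = 8352, A_nv = 2×(348 − 4.5×32)×12 = 4896 mm²; tension across gage: (92 − 1×32)×12 = 720 mm². R_n = min(0.6×450×4896, 0.6×350×8352) + 1.0×450×720 = min(1321.9, 1753.9) + 324 = 1645.9 kN. φR_n = 0.75 × 1645.9 = 1234.4 kN.
Tension yield (gross): A_g = 270×12 = 3240 mm². φR_n = 0.90 × 350 × 3240 = 1020.6 kN.
Governing: min(2014.0, 2070.4, 834.3, 1234.4, 1020.6) = 834.3 kN → net-section rupture.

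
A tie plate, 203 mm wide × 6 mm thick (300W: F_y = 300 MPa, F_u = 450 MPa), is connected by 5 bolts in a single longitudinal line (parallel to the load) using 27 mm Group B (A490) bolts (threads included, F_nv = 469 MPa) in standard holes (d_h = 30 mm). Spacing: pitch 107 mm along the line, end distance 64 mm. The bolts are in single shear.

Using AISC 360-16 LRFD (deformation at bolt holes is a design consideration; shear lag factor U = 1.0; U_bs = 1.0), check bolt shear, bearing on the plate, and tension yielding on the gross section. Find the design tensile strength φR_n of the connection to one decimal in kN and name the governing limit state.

328.9 kN (gross-section yield governs)

Bolt shear: A_b = π(27)²/4 = 572.56 mm². φR_n = 0.75 × 469 × 572.56 × 5 × 1 = 1007.0 kN.
Bearing (6 mm plate, F_u = 450 MPa): end bolts L_c = 64 − 30/2 = 49, R_n = min(1.2×49×6×450, 2.4×27×6×450) = 158.76 kN/bolt; interior L_c = 107 − 30 = 77, R_n = 174.96 kN/bolt. φR_n = 0.75 × (1×158.76 + 4×174.96) = 644.0 kN.
Tension yield (gross): A_g = 203×6 = 1218 mm². φR_n = 0.90 × 300 × 1218 = 328.9 kN.
Governing: min(1007.0, 644.0, 328.9) = 328.9 kN → gross-section yield.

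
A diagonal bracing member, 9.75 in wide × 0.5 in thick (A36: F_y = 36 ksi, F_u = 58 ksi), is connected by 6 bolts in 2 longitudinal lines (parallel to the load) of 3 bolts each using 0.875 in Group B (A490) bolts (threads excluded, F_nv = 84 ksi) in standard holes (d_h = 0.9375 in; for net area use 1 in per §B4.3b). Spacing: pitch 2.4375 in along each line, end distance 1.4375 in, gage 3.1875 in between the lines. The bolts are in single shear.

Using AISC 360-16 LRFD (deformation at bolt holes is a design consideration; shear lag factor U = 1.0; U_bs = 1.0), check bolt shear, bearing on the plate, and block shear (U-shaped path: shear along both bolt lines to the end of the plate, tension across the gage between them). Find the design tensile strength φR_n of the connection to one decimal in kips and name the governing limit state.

147.1 kips (block shear governs)

Bolt shear: A_b = π(0.875)²/4 = 0.60132 in². φR_n = 0.75 × 84 × 0.60132 × 6 × 1 = 227.3 kips.
Bearing (0.5 in plate, F_u = 58 ksi): end bolts L_c = 1.4375 − 0.9375/2 = 0.96875, R_n = min(1.2×0.96875×0.5×58, 2.4×0.875×0.5×58) = 33.713 kips/bolt; interior L_c = 2.4375 − 0.9375 = 1.5, R_n = 52.2 kips/bolt. φR_n = 0.75 × (2×33.713 + 4×52.2) = 207.2 kips.
Block shear: shear path 2×[1.4375+2×2.4375] = 2×6.3125 in, A_gv = 6.3125, A_nv = 2×(6.3125 − 2.5×1)×0.5 = 3.8125 in²; tension across gage: (3.1875 − 1×1)×0.5 = 1.0938 in². R_n = min(0.6×58×3.8125, 0.6×36×6.3125) + 1.0×58×1.0938 = min(132.68, 136.35) + 63.44 = 196.12 kips. φR_n = 0.75 × 196.12 = 147.1 kips.
Governing: min(227.3, 207.2, 147.1) = 147.1 kips → block shear.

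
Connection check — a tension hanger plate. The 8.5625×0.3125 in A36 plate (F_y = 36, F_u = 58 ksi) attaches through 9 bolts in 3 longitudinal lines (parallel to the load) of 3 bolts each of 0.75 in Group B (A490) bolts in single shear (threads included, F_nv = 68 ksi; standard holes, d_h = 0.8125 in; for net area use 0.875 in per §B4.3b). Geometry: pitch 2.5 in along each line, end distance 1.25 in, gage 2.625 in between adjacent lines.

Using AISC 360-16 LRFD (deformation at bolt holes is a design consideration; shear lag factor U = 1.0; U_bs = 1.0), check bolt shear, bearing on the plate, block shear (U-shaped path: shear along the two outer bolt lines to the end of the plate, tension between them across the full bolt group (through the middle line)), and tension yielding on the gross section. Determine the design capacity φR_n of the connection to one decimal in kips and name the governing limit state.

86.7 kips (gross-section yield governs)

Bolt shear: A_b = π(0.75)²/4 = 0.44179 in². φR_n = 0.75 × 68 × 0.44179 × 9 × 1 = 202.8 kips.
Bearing (0.3125 in plate, F_u = 58 ksi): end bolts L_c = 1.25 − 0.8125/2 = 0.84375, R_n = min(1.2×0.84375×0.3125×58, 2.4×0.75×0.3125×58) = 18.352 kips/bolt; interior L_c = 2.5 − 0.8125 = 1.6875, R_n = 32.625 kips/bolt. φR_n = 0.75 × (3×18.352 + 6×32.625) = 188.1 kips.
Block shear: shear path 2×[1.25+2×2.5] = 2×6.25 in, A_gv = 3.9063, A_nv = 2×(6.25 − 2.5×0.875)×0.3125 = 2.5391 in²; tension across gage: (5.25 − 2×0.875)×0.3125 = 1.0938 in². R_n = min(0.6×58×2.5391, 0.6×36×3.9063) + 1.0×58×1.0938 = min(88.361, 84.376) + 63.44 = 147.82 kips. φR_n = 0.75 × 147.82 = 110.9 kips.
Tension yield (gross): A_g = 8.5625×0.3125 = 2.6758 in². φR_n = 0.90 × 36 × 2.6758 = 86.7 kips.
Governing: min(202.8, 188.1, 110.9, 86.7) = 86.7 kips → gross-section yield.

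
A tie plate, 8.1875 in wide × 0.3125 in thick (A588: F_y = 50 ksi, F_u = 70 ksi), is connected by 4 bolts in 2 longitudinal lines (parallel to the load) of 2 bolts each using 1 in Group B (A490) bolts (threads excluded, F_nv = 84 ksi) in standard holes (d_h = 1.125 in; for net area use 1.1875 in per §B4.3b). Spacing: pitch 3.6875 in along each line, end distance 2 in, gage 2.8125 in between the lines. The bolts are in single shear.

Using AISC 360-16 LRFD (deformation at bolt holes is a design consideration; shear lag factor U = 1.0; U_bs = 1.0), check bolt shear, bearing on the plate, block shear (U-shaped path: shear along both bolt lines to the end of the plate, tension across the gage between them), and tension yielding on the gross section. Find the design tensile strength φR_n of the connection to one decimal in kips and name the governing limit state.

103.6 kips (block shear governs)

Bolt shear: A_b = π(1)²/4 = 0.7854 in². φR_n = 0.75 × 84 × 0.7854 × 4 × 1 = 197.9 kips.
Bearing (0.3125 in plate, F_u = 70 ksi): end bolts L_c = 2 − 1.125/2 = 1.4375, R_n = min(1.2×1.4375×0.3125×70, 2.4×1×0.3125×70) = 37.734 kips/bolt; interior L_c = 3.6875 − 1.125 = 2.5625, R_n = 52.5 kips/bolt. φR_n = 0.75 × (2×37.734 + 2×52.5) = 135.4 kips.
Block shear: shear path 2×[2+1×3.6875] = 2×5.6875 in, A_gv = 3.5547, A_nv = 2×(5.6875 − 1.5×1.1875)×0.3125 = 2.4414 in²; tension across gage: (2.8125 − 1×1.1875)×0.3125 = 0.50781 in². R_n = min(0.6×70×2.4414, 0.6×50×3.5547) + 1.0×70×0.50781 = min(102.54, 106.64) + 35.547 = 138.09 kips. φR_n = 0.75 × 138.09 = 103.6 kips.
Tension yield (gross): A_g = 8.1875×0.3125 = 2.5586 in². φR_n = 0.90 × 50 × 2.5586 = 115.1 kips.
Governing: min(197.9, 135.4, 103.6, 115.1) = 103.6 kips → block shear.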